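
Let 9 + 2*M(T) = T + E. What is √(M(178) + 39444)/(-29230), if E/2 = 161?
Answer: -√158758/58460 ≈ -0.0068157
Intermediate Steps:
E = 322 (E = 2*161 = 322)
M(T) = 313/2 + T/2 (M(T) = -9/2 + (T + 322)/2 = -9/2 + (322 + T)/2 = -9/2 + (161 + T/2) = 313/2 + T/2)
√(M(178) + 39444)/(-29230) = √((313/2 + (½)*178) + 39444)/(-29230) = √((313/2 + 89) + 39444)*(-1/29230) = √(491/2 + 39444)*(-1/29230) = √(79379/2)*(-1/29230) = (√158758/2)*(-1/29230) = -√158758/58460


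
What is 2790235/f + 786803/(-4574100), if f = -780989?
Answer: -13377298401667/3572321784900 ≈ -3.7447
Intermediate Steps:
2790235/f + 786803/(-4574100) = 2790235/(-780989) + 786803/(-4574100) = 2790235*(-1/780989) + 786803*(-1/4574100) = -2790235/780989 - 786803/4574100 = -13377298401667/3572321784900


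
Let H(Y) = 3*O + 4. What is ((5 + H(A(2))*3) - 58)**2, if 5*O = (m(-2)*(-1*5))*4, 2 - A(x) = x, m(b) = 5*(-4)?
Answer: 461041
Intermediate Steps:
m(b) = -20
A(x) = 2 - x
O = 80 (O = (-(-20)*5*4)/5 = (-20*(-5)*4)/5 = (100*4)/5 = (1/5)*400 = 80)
H(Y) = 244 (H(Y) = 3*80 + 4 = 240 + 4 = 244)
((5 + H(A(2))*3) - 58)**2 = ((5 + 244*3) - 58)**2 = ((5 + 732) - 58)**2 = (737 - 58)**2 = 679**2 = 461041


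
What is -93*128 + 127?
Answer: -11777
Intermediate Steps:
-93*128 + 127 = -11904 + 127 = -11777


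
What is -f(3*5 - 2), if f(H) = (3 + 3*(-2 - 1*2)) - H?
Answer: 22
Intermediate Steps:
f(H) = -9 - H (f(H) = (3 + 3*(-2 - 2)) - H = (3 + 3*(-4)) - H = (3 - 12) - H = -9 - H)
-f(3*5 - 2) = -(-9 - (3*5 - 2)) = -(-9 - (15 - 2)) = -(-9 - 1*13) = -(-9 - 13) = -1*(-22) = 22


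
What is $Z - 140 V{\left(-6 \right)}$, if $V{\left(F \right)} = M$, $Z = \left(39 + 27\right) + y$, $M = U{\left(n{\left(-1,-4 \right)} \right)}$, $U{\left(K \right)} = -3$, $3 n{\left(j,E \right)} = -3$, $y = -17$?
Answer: $469$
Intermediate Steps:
$n{\left(j,E \right)} = -1$ ($n{\left(j,E \right)} = \frac{1}{3} \left(-3\right) = -1$)
$M = -3$
$Z = 49$ ($Z = \left(39 + 27\right) - 17 = 66 - 17 = 49$)
$V{\left(F \right)} = -3$
$Z - 140 V{\left(-6 \right)} = 49 - -420 = 49 + 420 = 469$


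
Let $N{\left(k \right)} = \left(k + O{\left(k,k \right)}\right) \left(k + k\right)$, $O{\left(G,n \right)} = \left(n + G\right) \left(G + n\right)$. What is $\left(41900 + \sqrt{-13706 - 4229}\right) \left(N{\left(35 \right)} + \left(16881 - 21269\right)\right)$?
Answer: $14290497800 + 341062 i \sqrt{17935} \approx 1.4291 \cdot 10^{10} + 4.5676 \cdot 10^{7} i$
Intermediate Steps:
$O{\left(G,n \right)} = \left(G + n\right)^{2}$ ($O{\left(G,n \right)} = \left(G + n\right) \left(G + n\right) = \left(G + n\right)^{2}$)
$N{\left(k \right)} = 2 k \left(k + 4 k^{2}\right)$ ($N{\left(k \right)} = \left(k + \left(k + k\right)^{2}\right) \left(k + k\right) = \left(k + \left(2 k\right)^{2}\right) 2 k = \left(k + 4 k^{2}\right) 2 k = 2 k \left(k + 4 k^{2}\right)$)
$\left(41900 + \sqrt{-13706 - 4229}\right) \left(N{\left(35 \right)} + \left(16881 - 21269\right)\right) = \left(41900 + \sqrt{-13706 - 4229}\right) \left(35^{2} \left(2 + 8 \cdot 35\right) + \left(16881 - 21269\right)\right) = \left(41900 + \sqrt{-17935}\right) \left(1225 \left(2 + 280\right) + \left(16881 - 21269\right)\right) = \left(41900 + i \sqrt{17935}\right) \left(1225 \cdot 282 - 4388\right) = \left(41900 + i \sqrt{17935}\right) \left(345450 - 4388\right) = \left(41900 + i \sqrt{17935}\right) 341062 = 14290497800 + 341062 i \sqrt{17935}$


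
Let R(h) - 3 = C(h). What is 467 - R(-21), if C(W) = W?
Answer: 485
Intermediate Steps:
R(h) = 3 + h
467 - R(-21) = 467 - (3 - 21) = 467 - 1*(-18) = 467 + 18 = 485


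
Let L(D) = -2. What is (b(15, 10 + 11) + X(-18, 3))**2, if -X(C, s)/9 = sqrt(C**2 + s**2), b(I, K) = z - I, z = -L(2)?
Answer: 27142 + 702*sqrt(37) ≈ 31412.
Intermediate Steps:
z = 2 (z = -1*(-2) = 2)
b(I, K) = 2 - I
X(C, s) = -9*sqrt(C**2 + s**2)
(b(15, 10 + 11) + X(-18, 3))**2 = ((2 - 1*15) - 9*sqrt((-18)**2 + 3**2))**2 = ((2 - 15) - 9*sqrt(324 + 9))**2 = (-13 - 27*sqrt(37))**2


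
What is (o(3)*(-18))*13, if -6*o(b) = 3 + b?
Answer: 234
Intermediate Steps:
o(b) = -1/2 - b/6 (o(b) = -(3 + b)/6 = -1/2 - b/6)
(o(3)*(-18))*13 = ((-1/2 - 1/6*3)*(-18))*13 = ((-1/2 - 1/2)*(-18))*13 = -1*(-18)*13 = 18*13 = 234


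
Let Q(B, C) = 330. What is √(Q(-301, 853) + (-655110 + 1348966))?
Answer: √694186 ≈ 833.18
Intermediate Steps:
√(Q(-301, 853) + (-655110 + 1348966)) = √(330 + (-655110 + 1348966)) = √(330 + 693856) = √694186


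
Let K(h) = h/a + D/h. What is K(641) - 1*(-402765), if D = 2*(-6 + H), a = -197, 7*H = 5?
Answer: 356016800590/883939 ≈ 4.0276e+5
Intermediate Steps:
H = 5/7 (H = (⅐)*5 = 5/7 ≈ 0.71429)
D = -74/7 (D = 2*(-6 + 5/7) = 2*(-37/7) = -74/7 ≈ -10.571)
K(h) = -74/(7*h) - h/197 (K(h) = h/(-197) - 74/(7*h) = h*(-1/197) - 74/(7*h) = -h/197 - 74/(7*h) = -74/(7*h) - h/197)
K(641) - 1*(-402765) = (-74/7/641 - 1/197*641) - 1*(-402765) = (-74/7*1/641 - 641/197) + 402765 = (-74/4487 - 641/197) + 402765 = -2890745/883939 + 402765 = 356016800590/883939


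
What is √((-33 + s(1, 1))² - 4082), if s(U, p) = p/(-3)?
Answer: I*√26738/3 ≈ 54.506*I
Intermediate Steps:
s(U, p) = -p/3 (s(U, p) = p*(-⅓) = -p/3)
√((-33 + s(1, 1))² - 4082) = √((-33 - ⅓*1)² - 4082) = √((-33 - ⅓)² - 4082) = √((-100/3)² - 4082) = √(10000/9 - 4082) = √(-26738/9) = I*√26738/3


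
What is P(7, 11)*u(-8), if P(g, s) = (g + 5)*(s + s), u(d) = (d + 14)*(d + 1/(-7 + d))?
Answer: -63888/5 ≈ -12778.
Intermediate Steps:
u(d) = (14 + d)*(d + 1/(-7 + d))
P(g, s) = 2*s*(5 + g) (P(g, s) = (5 + g)*(2*s) = 2*s*(5 + g))
P(7, 11)*u(-8) = (2*11*(5 + 7))*((14 + (-8)³ - 97*(-8) + 7*(-8)²)/(-7 - 8)) = (2*11*12)*((14 - 512 + 776 + 7*64)/(-15)) = 264*(-(14 - 512 + 776 + 448)/15) = 264*(-1/15*726) = 264*(-242/5) = -63888/5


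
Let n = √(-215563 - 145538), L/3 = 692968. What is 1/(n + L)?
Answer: 14744/30651363137 - I*√361101/4321842202317 ≈ 4.8102e-7 - 1.3904e-10*I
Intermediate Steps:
L = 2078904 (L = 3*692968 = 2078904)
n = I*√361101 (n = √(-361101) = I*√361101 ≈ 600.92*I)
1/(n + L) = 1/(I*√361101 + 2078904) = 1/(2078904 + I*√361101)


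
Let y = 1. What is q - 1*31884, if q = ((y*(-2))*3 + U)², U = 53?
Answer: -29675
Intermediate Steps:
q = 2209 (q = ((1*(-2))*3 + 53)² = (-2*3 + 53)² = (-6 + 53)² = 47² = 2209)
q - 1*31884 = 2209 - 1*31884 = 2209 - 31884 = -29675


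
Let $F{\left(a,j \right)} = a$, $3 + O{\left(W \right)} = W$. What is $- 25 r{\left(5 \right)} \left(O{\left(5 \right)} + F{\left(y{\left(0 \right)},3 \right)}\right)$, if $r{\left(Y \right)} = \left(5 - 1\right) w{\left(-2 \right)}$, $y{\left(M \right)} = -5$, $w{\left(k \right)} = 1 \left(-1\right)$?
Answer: $-300$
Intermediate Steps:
$w{\left(k \right)} = -1$
$O{\left(W \right)} = -3 + W$
$r{\left(Y \right)} = -4$ ($r{\left(Y \right)} = \left(5 - 1\right) \left(-1\right) = 4 \left(-1\right) = -4$)
$- 25 r{\left(5 \right)} \left(O{\left(5 \right)} + F{\left(y{\left(0 \right)},3 \right)}\right) = - 25 \left(- 4 \left(\left(-3 + 5\right) - 5\right)\right) = - 25 \left(- 4 \left(2 - 5\right)\right) = - 25 \left(\left(-4\right) \left(-3\right)\right) = \left(-25\right) 12 = -300$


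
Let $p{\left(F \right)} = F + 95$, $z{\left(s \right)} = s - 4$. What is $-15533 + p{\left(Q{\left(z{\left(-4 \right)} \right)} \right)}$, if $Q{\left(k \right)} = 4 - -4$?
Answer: $-15430$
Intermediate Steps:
$z{\left(s \right)} = -4 + s$ ($z{\left(s \right)} = s - 4 = -4 + s$)
$Q{\left(k \right)} = 8$ ($Q{\left(k \right)} = 4 + 4 = 8$)
$p{\left(F \right)} = 95 + F$
$-15533 + p{\left(Q{\left(z{\left(-4 \right)} \right)} \right)} = -15533 + \left(95 + 8\right) = -15533 + 103 = -15430$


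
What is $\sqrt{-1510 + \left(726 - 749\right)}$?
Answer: $i \sqrt{1533} \approx 39.154 i$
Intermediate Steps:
$\sqrt{-1510 + \left(726 - 749\right)} = \sqrt{-1510 - 23} = \sqrt{-1533} = i \sqrt{1533}$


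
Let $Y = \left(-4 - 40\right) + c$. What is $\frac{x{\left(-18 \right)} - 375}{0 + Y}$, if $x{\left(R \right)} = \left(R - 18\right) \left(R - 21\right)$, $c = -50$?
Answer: $- \frac{1029}{94} \approx -10.947$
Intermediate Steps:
$x{\left(R \right)} = \left(-21 + R\right) \left(-18 + R\right)$ ($x{\left(R \right)} = \left(-18 + R\right) \left(-21 + R\right) = \left(-21 + R\right) \left(-18 + R\right)$)
$Y = -94$ ($Y = \left(-4 - 40\right) - 50 = -44 - 50 = -94$)
$\frac{x{\left(-18 \right)} - 375}{0 + Y} = \frac{\left(378 + \left(-18\right)^{2} - -702\right) - 375}{0 - 94} = \frac{\left(378 + 324 + 702\right) - 375}{-94} = \left(1404 - 375\right) \left(- \frac{1}{94}\right) = 1029 \left(- \frac{1}{94}\right) = - \frac{1029}{94}$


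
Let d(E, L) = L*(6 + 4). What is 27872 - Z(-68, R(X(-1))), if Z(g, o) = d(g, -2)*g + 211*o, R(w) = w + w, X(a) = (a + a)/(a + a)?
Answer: 26090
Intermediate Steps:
X(a) = 1 (X(a) = (2*a)/((2*a)) = (2*a)*(1/(2*a)) = 1)
R(w) = 2*w
d(E, L) = 10*L (d(E, L) = L*10 = 10*L)
Z(g, o) = -20*g + 211*o (Z(g, o) = (10*(-2))*g + 211*o = -20*g + 211*o)
27872 - Z(-68, R(X(-1))) = 27872 - (-20*(-68) + 211*(2*1)) = 27872 - (1360 + 211*2) = 27872 - (1360 + 422) = 27872 - 1*1782 = 27872 - 1782 = 26090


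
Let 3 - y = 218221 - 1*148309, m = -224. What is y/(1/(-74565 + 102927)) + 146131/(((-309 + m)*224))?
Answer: -236725569598867/119392 ≈ -1.9828e+9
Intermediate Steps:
y = -69909 (y = 3 - (218221 - 1*148309) = 3 - (218221 - 148309) = 3 - 1*69912 = 3 - 69912 = -69909)
y/(1/(-74565 + 102927)) + 146131/(((-309 + m)*224)) = -69909/(1/(-74565 + 102927)) + 146131/(((-309 - 224)*224)) = -69909/(1/28362) + 146131/((-533*224)) = -69909/1/28362 + 146131/(-119392) = -69909*28362 + 146131*(-1/119392) = -1982759058 - 146131/119392 = -236725569598867/119392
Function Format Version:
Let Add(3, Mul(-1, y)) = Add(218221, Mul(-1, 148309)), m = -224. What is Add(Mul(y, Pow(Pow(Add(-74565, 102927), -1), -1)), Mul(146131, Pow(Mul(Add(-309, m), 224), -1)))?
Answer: Rational(-236725569598867, 119392) ≈ -1.9828e+9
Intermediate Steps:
y = -69909 (y = Add(3, Mul(-1, Add(218221, Mul(-1, 148309)))) = Add(3, Mul(-1, Add(218221, -148309))) = Add(3, Mul(-1, 69912)) = Add(3, -69912) = -69909)
Add(Mul(y, Pow(Pow(Add(-74565, 102927), -1), -1)), Mul(146131, Pow(Mul(Add(-309, m), 224), -1))) = Add(Mul(-69909, Pow(Pow(Add(-74565, 102927), -1), -1)), Mul(146131, Pow(Mul(Add(-309, -224), 224), -1))) = Add(Mul(-69909, Pow(Pow(28362, -1), -1)), Mul(146131, Pow(Mul(-533, 224), -1))) = Add(Mul(-69909, Pow(Rational(1, 28362), -1)), Mul(146131, Pow(-119392, -1))) = Add(Mul(-69909, 28362), Mul(146131, Rational(-1, 119392))) = Add(-1982759058, Rational(-146131, 119392)) = Rational(-236725569598867, 119392)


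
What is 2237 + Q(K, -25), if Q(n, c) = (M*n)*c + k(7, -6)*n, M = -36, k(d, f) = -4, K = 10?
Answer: 11197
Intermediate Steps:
Q(n, c) = -4*n - 36*c*n (Q(n, c) = (-36*n)*c - 4*n = -36*c*n - 4*n = -4*n - 36*c*n)
2237 + Q(K, -25) = 2237 - 4*10*(1 + 9*(-25)) = 2237 - 4*10*(1 - 225) = 2237 - 4*10*(-224) = 2237 + 8960 = 11197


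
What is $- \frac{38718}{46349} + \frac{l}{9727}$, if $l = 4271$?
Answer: $- \frac{178653407}{450836723} \approx -0.39627$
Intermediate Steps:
$- \frac{38718}{46349} + \frac{l}{9727} = - \frac{38718}{46349} + \frac{4271}{9727} = - \frac{178653407}{450836723}$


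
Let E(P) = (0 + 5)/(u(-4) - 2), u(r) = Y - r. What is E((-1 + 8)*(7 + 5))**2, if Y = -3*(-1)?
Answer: 1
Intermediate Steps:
Y = 3
u(r) = 3 - r
E(P) = 1 (E(P) = (0 + 5)/((3 - 1*(-4)) - 2) = 5/((3 + 4) - 2) = 5/(7 - 2) = 5/5 = 5*(1/5) = 1)
E((-1 + 8)*(7 + 5))**2 = 1**2 = 1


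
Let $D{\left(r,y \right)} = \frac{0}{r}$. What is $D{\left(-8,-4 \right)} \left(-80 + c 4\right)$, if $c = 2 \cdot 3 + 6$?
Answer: $0$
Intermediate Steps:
$D{\left(r,y \right)} = 0$
$c = 12$ ($c = 6 + 6 = 12$)
$D{\left(-8,-4 \right)} \left(-80 + c 4\right) = 0 \left(-80 + 12 \cdot 4\right) = 0 \left(-80 + 48\right) = 0 \left(-32\right) = 0$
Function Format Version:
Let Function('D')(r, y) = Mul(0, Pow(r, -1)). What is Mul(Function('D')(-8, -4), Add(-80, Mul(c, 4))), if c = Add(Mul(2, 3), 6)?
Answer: 0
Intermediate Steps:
Function('D')(r, y) = 0
c = 12 (c = Add(6, 6) = 12)
Mul(Function('D')(-8, -4), Add(-80, Mul(c, 4))) = Mul(0, Add(-80, Mul(12, 4))) = Mul(0, Add(-80, 48)) = Mul(0, -32) = 0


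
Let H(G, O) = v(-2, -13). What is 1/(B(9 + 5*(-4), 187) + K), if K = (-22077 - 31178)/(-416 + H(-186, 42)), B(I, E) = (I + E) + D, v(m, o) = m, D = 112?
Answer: 418/173639 ≈ 0.0024073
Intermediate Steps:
H(G, O) = -2
B(I, E) = 112 + E + I (B(I, E) = (I + E) + 112 = (E + I) + 112 = 112 + E + I)
K = 53255/418 (K = (-22077 - 31178)/(-416 - 2) = -53255/(-418) = -53255*(-1/418) = 53255/418 ≈ 127.40)
1/(B(9 + 5*(-4), 187) + K) = 1/((112 + 187 + (9 + 5*(-4))) + 53255/418) = 1/((112 + 187 + (9 - 20)) + 53255/418) = 1/((112 + 187 - 11) + 53255/418) = 1/(288 + 53255/418) = 1/(173639/418) = 418/173639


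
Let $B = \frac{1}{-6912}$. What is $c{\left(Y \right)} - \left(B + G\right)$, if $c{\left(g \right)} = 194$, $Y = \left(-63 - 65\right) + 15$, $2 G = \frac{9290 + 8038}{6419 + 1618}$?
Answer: $\frac{62673455}{324864} \approx 192.92$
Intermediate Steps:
$G = \frac{152}{141}$ ($G = \frac{\left(9290 + 8038\right) \frac{1}{6419 + 1618}}{2} = \frac{17328 \cdot \frac{1}{8037}}{2} = \frac{1}{2} \cdot \frac{304}{141} = \frac{152}{141} \approx 1.078$)
$Y = -113$ ($Y = -128 + 15 = -113$)
$B = - \frac{1}{6912} \approx -0.00014468$
$c{\left(Y \right)} - \left(B + G\right) = 194 - \left(- \frac{1}{6912} + \frac{152}{141}\right) = 194 - \frac{350161}{324864} = \frac{62673455}{324864}$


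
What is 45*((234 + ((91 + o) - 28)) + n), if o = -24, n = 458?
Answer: 32895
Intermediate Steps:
45*((234 + ((91 + o) - 28)) + n) = 45*((234 + ((91 - 24) - 28)) + 458) = 45*((234 + (67 - 28)) + 458) = 45*((234 + 39) + 458) = 45*(273 + 458) = 45*731 = 32895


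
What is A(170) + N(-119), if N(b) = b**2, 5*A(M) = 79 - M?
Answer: 70714/5 ≈ 14143.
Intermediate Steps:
A(M) = 79/5 - M/5 (A(M) = (79 - M)/5 = 79/5 - M/5)
A(170) + N(-119) = (79/5 - 1/5*170) + (-119)**2 = (79/5 - 34) + 14161 = -91/5 + 14161 = 70714/5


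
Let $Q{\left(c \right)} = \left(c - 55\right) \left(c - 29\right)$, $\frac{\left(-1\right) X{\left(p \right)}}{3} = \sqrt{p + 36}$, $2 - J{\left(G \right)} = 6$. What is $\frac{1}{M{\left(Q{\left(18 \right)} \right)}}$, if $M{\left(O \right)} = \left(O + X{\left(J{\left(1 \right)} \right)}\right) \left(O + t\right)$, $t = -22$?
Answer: $\frac{37}{5787635} + \frac{12 \sqrt{2}}{63663985} \approx 6.6595 \cdot 10^{-6}$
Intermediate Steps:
$J{\left(G \right)} = -4$ ($J{\left(G \right)} = 2 - 6 = -4$)
$X{\left(p \right)} = - 3 \sqrt{36 + p}$ ($X{\left(p \right)} = - 3 \sqrt{p + 36} = - 3 \sqrt{36 + p}$)
$Q{\left(c \right)} = \left(-55 + c\right) \left(-29 + c\right)$
$M{\left(O \right)} = \left(-22 + O\right) \left(O - 12 \sqrt{2}\right)$ ($M{\left(O \right)} = \left(O - 3 \sqrt{36 - 4}\right) \left(O - 22\right) = \left(O - 3 \sqrt{32}\right) \left(-22 + O\right) = \left(O - 3 \cdot 4 \sqrt{2}\right) \left(-22 + O\right) = \left(O - 12 \sqrt{2}\right) \left(-22 + O\right) = \left(-22 + O\right) \left(O - 12 \sqrt{2}\right)$)
$\frac{1}{M{\left(Q{\left(18 \right)} \right)}} = \frac{1}{\left(1595 + 18^{2} - 1512\right)^{2} - 22 \left(1595 + 18^{2} - 1512\right) + 264 \sqrt{2} - 12 \left(1595 + 18^{2} - 1512\right) \sqrt{2}} = \frac{1}{\left(1595 + 324 - 1512\right)^{2} - 22 \left(1595 + 324 - 1512\right) + 264 \sqrt{2} - 12 \left(1595 + 324 - 1512\right) \sqrt{2}} = \frac{1}{407^{2} - 8954 + 264 \sqrt{2} - 4884 \sqrt{2}} = \frac{1}{165649 - 8954 + 264 \sqrt{2} - 4884 \sqrt{2}} = \frac{1}{156695 - 4620 \sqrt{2}}$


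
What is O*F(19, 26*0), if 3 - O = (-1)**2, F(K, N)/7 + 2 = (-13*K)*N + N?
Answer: -28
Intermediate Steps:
F(K, N) = -14 + 7*N - 91*K*N (F(K, N) = -14 + 7*((-13*K)*N + N) = -14 + 7*(-13*K*N + N) = -14 + 7*(N - 13*K*N) = -14 + (7*N - 91*K*N) = -14 + 7*N - 91*K*N)
O = 2 (O = 3 - 1*(-1)**2 = 3 - 1*1 = 3 - 1 = 2)
O*F(19, 26*0) = 2*(-14 + 7*(26*0) - 91*19*26*0) = 2*(-14 + 7*0 - 91*19*0) = 2*(-14 + 0 + 0) = 2*(-14) = -28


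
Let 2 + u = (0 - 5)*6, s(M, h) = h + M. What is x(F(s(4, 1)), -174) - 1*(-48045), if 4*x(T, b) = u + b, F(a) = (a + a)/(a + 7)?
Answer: 95987/2 ≈ 47994.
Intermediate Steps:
s(M, h) = M + h
u = -32 (u = -2 + (0 - 5)*6 = -2 - 5*6 = -2 - 30 = -32)
F(a) = 2*a/(7 + a) (F(a) = (2*a)/(7 + a) = 2*a/(7 + a))
x(T, b) = -8 + b/4 (x(T, b) = (-32 + b)/4 = -8 + b/4)
x(F(s(4, 1)), -174) - 1*(-48045) = (-8 + (¼)*(-174)) - 1*(-48045) = (-8 - 87/2) + 48045 = -103/2 + 48045 = 95987/2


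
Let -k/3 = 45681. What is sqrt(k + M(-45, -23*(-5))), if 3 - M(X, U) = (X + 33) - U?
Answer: I*sqrt(136913) ≈ 370.02*I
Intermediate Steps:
k = -137043 (k = -3*45681 = -137043)
M(X, U) = -30 + U - X (M(X, U) = 3 - ((X + 33) - U) = 3 - ((33 + X) - U) = 3 - (33 + X - U) = 3 + (-33 + U - X) = -30 + U - X)
sqrt(k + M(-45, -23*(-5))) = sqrt(-137043 + (-30 - 23*(-5) - 1*(-45))) = sqrt(-137043 + (-30 + 115 + 45)) = sqrt(-137043 + 130) = sqrt(-136913) = I*sqrt(136913)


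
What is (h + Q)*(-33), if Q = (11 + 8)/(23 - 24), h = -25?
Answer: 1452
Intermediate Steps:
Q = -19 (Q = 19/(-1) = 19*(-1) = -19)
(h + Q)*(-33) = (-25 - 19)*(-33) = -44*(-33) = 1452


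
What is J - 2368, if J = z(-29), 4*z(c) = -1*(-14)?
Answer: -4729/2 ≈ -2364.5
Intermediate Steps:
z(c) = 7/2 (z(c) = (-1*(-14))/4 = (¼)*14 = 7/2)
J = 7/2 ≈ 3.5000
J - 2368 = 7/2 - 2368 = -4729/2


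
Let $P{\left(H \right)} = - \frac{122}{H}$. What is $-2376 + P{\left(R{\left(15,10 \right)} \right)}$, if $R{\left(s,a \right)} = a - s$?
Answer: $- \frac{11758}{5} \approx -2351.6$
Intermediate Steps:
$-2376 + P{\left(R{\left(15,10 \right)} \right)} = -2376 - \frac{122}{10 - 15} = -2376 - \frac{122}{-5} = -2376 - - \frac{122}{5} = -2376 + \frac{122}{5} = - \frac{11758}{5}$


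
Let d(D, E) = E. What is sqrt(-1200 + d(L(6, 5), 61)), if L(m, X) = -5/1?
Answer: I*sqrt(1139) ≈ 33.749*I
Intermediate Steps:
L(m, X) = -5 (L(m, X) = -5*1 = -5)
sqrt(-1200 + d(L(6, 5), 61)) = sqrt(-1200 + 61) = sqrt(-1139) = I*sqrt(1139)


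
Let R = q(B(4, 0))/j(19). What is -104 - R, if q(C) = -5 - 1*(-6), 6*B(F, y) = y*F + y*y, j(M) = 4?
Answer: -417/4 ≈ -104.25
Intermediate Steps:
B(F, y) = y²/6 + F*y/6 (B(F, y) = (y*F + y*y)/6 = (F*y + y²)/6 = (y² + F*y)/6 = y²/6 + F*y/6)
q(C) = 1 (q(C) = -5 + 6 = 1)
R = ¼ (R = 1/4 = 1*(¼) = ¼ ≈ 0.25000)
-104 - R = -104 - 1*¼ = -104 - ¼ = -417/4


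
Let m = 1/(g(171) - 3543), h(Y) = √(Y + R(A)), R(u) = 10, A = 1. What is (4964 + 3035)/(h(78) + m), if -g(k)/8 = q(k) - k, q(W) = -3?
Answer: 17205849/407158487 + 74019562398*√22/407158487 ≈ 852.74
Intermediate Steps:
g(k) = 24 + 8*k (g(k) = -8*(-3 - k) = 24 + 8*k)
h(Y) = √(10 + Y) (h(Y) = √(Y + 10) = √(10 + Y))
m = -1/2151 (m = 1/((24 + 8*171) - 3543) = 1/((24 + 1368) - 3543) = 1/(1392 - 3543) = 1/(-2151) = -1/2151 ≈ -0.00046490)
(4964 + 3035)/(h(78) + m) = (4964 + 3035)/(√(10 + 78) - 1/2151) = 7999/(√88 - 1/2151) = 7999/(2*√22 - 1/2151) = 7999/(-1/2151 + 2*√22)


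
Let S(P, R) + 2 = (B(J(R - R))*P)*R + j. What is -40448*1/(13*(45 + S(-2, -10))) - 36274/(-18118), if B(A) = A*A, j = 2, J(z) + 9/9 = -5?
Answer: -186045967/90091755 ≈ -2.0651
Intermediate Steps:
J(z) = -6 (J(z) = -1 - 5 = -6)
B(A) = A**2
S(P, R) = 36*P*R (S(P, R) = -2 + (((-6)**2*P)*R + 2) = -2 + ((36*P)*R + 2) = -2 + (36*P*R + 2) = -2 + (2 + 36*P*R) = 36*P*R)
-40448*1/(13*(45 + S(-2, -10))) - 36274/(-18118) = -40448*1/(13*(45 + 36*(-2)*(-10))) - 36274/(-18118) = -40448*1/(13*(45 + 720)) - 36274*(-1/18118) = -40448/(765*13) + 18137/9059 = -40448/9945 + 18137/9059 = -186045967/90091755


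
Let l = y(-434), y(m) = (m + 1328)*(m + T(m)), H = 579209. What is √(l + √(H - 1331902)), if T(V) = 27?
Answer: √(-363858 + I*√752693) ≈ 0.719 + 603.21*I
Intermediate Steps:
y(m) = (27 + m)*(1328 + m) (y(m) = (m + 1328)*(m + 27) = (1328 + m)*(27 + m) = (27 + m)*(1328 + m))
l = -363858 (l = 35856 + (-434)² + 1355*(-434) = 35856 + 188356 - 588070 = -363858)
√(l + √(H - 1331902)) = √(-363858 + √(579209 - 1331902)) = √(-363858 + √(-752693)) = √(-363858 + I*√752693)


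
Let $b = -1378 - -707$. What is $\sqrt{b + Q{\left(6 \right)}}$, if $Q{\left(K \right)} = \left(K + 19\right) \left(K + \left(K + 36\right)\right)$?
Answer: $23$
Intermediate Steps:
$b = -671$ ($b = -1378 + 707 = -671$)
$Q{\left(K \right)} = \left(19 + K\right) \left(36 + 2 K\right)$ ($Q{\left(K \right)} = \left(19 + K\right) \left(K + \left(36 + K\right)\right) = \left(19 + K\right) \left(36 + 2 K\right)$)
$\sqrt{b + Q{\left(6 \right)}} = \sqrt{-671 + \left(684 + 2 \cdot 6^{2} + 74 \cdot 6\right)} = \sqrt{-671 + \left(684 + 2 \cdot 36 + 444\right)} = \sqrt{-671 + \left(684 + 72 + 444\right)} = \sqrt{-671 + 1200} = \sqrt{529} = 23$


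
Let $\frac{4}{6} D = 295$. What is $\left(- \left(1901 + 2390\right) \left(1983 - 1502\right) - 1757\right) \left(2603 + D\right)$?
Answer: $-6291174624$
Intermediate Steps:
$D = \frac{885}{2}$ ($D = \frac{3}{2} \cdot 295 = \frac{885}{2} \approx 442.5$)
$\left(- \left(1901 + 2390\right) \left(1983 - 1502\right) - 1757\right) \left(2603 + D\right) = \left(- \left(1901 + 2390\right) \left(1983 - 1502\right) - 1757\right) \left(2603 + \frac{885}{2}\right) = \left(- 4291 \cdot 481 - 1757\right) \frac{6091}{2} = \left(\left(-1\right) 2063971 - 1757\right) \frac{6091}{2} = \left(-2063971 - 1757\right) \frac{6091}{2} = \left(-2065728\right) \frac{6091}{2} = -6291174624$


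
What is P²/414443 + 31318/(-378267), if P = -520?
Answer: 309009934/542457129 ≈ 0.56965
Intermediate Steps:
P²/414443 + 31318/(-378267) = (-520)²/414443 + 31318/(-378267) = 270400*(1/414443) + 31318*(-1/378267) = 270400/414443 - 31318/378267 = 309009934/542457129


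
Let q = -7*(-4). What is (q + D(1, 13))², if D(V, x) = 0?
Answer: 784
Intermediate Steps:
q = 28
(q + D(1, 13))² = (28 + 0)² = 28² = 784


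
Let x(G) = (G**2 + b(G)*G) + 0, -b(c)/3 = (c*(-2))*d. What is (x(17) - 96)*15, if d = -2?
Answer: -49125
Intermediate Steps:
b(c) = -12*c (b(c) = -3*c*(-2)*(-2) = -3*(-2*c)*(-2) = -12*c)
x(G) = -11*G**2 (x(G) = (G**2 + (-12*G)*G) + 0 = (G**2 - 12*G**2) + 0 = -11*G**2 + 0 = -11*G**2)
(x(17) - 96)*15 = (-11*17**2 - 96)*15 = (-11*289 - 96)*15 = (-3179 - 96)*15 = -3275*15 = -49125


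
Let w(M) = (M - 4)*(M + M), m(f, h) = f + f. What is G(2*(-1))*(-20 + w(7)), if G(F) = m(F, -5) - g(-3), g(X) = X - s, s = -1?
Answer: -44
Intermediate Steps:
m(f, h) = 2*f
g(X) = 1 + X (g(X) = X - 1*(-1) = X + 1 = 1 + X)
w(M) = 2*M*(-4 + M) (w(M) = (-4 + M)*(2*M) = 2*M*(-4 + M))
G(F) = 2 + 2*F (G(F) = 2*F - (1 - 3) = 2*F - 1*(-2) = 2*F + 2 = 2 + 2*F)
G(2*(-1))*(-20 + w(7)) = (2 + 2*(2*(-1)))*(-20 + 2*7*(-4 + 7)) = (2 + 2*(-2))*(-20 + 2*7*3) = (2 - 4)*(-20 + 42) = -2*22 = -44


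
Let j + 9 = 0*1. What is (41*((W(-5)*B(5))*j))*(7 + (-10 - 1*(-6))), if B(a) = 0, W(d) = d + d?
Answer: 0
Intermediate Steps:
W(d) = 2*d
j = -9 (j = -9 + 0*1 = -9 + 0 = -9)
(41*((W(-5)*B(5))*j))*(7 + (-10 - 1*(-6))) = (41*(((2*(-5))*0)*(-9)))*(7 + (-10 - 1*(-6))) = (41*(-10*0*(-9)))*(7 + (-10 + 6)) = (41*(0*(-9)))*(7 - 4) = (41*0)*3 = 0*3 = 0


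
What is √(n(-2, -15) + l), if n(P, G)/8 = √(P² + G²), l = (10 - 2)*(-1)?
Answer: 2*√(-2 + 2*√229) ≈ 10.633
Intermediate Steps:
l = -8 (l = 8*(-1) = -8)
n(P, G) = 8*√(G² + P²) (n(P, G) = 8*√(P² + G²) = 8*√(G² + P²))
√(n(-2, -15) + l) = √(8*√((-15)² + (-2)²) - 8) = √(8*√(225 + 4) - 8) = √(8*√229 - 8) = √(-8 + 8*√229)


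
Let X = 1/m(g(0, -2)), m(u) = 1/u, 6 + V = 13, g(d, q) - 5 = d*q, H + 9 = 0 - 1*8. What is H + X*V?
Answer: 18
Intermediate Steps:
H = -17 (H = -9 + (0 - 1*8) = -9 + (0 - 8) = -9 - 8 = -17)
g(d, q) = 5 + d*q
V = 7 (V = -6 + 13 = 7)
m(u) = 1/u
X = 5 (X = 1/(1/(5 + 0*(-2))) = 1/(1/(5 + 0)) = 1/(1/5) = 5)
H + X*V = -17 + 5*7 = -17 + 35 = 18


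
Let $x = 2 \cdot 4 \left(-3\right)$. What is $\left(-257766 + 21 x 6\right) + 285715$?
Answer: $24925$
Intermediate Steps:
$x = -24$ ($x = 8 \left(-3\right) = -24$)
$\left(-257766 + 21 x 6\right) + 285715 = \left(-257766 + 21 \left(-24\right) 6\right) + 285715 = \left(-257766 - 3024\right) + 285715 = -260790 + 285715 = 24925$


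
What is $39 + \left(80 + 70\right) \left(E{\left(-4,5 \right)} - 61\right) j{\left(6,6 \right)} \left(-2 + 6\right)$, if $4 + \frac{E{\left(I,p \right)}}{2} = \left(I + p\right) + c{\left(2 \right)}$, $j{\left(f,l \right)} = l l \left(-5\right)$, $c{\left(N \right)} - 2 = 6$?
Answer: $5508039$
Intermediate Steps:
$c{\left(N \right)} = 8$ ($c{\left(N \right)} = 2 + 6 = 8$)
$j{\left(f,l \right)} = - 5 l^{2}$ ($j{\left(f,l \right)} = l^{2} \left(-5\right) = - 5 l^{2}$)
$E{\left(I,p \right)} = 8 + 2 I + 2 p$ ($E{\left(I,p \right)} = -8 + 2 \left(\left(I + p\right) + 8\right) = -8 + 2 \left(8 + I + p\right) = -8 + \left(16 + 2 I + 2 p\right) = 8 + 2 I + 2 p$)
$39 + \left(80 + 70\right) \left(E{\left(-4,5 \right)} - 61\right) j{\left(6,6 \right)} \left(-2 + 6\right) = 39 + \left(80 + 70\right) \left(\left(8 + 2 \left(-4\right) + 2 \cdot 5\right) - 61\right) - 5 \cdot 6^{2} \left(-2 + 6\right) = 39 + 150 \left(\left(8 - 8 + 10\right) - 61\right) \left(-5\right) 36 \cdot 4 = 39 + 150 \left(10 - 61\right) \left(\left(-180\right) 4\right) = 39 + 150 \left(-51\right) \left(-720\right) = 39 - -5508000 = 39 + 5508000 = 5508039$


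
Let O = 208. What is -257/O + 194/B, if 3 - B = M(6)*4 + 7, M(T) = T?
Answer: -11887/1456 ≈ -8.1642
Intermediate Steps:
B = -28 (B = 3 - (6*4 + 7) = 3 - (24 + 7) = 3 - 1*31 = 3 - 31 = -28)
-257/O + 194/B = -257/208 + 194/(-28) = -257*1/208 + 194*(-1/28) = -257/208 - 97/14 = -11887/1456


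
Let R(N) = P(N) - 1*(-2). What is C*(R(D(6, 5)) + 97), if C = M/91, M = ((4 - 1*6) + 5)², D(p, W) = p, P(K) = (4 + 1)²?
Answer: 1116/91 ≈ 12.264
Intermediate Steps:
P(K) = 25 (P(K) = 5² = 25)
R(N) = 27 (R(N) = 25 - 1*(-2) = 25 + 2 = 27)
M = 9 (M = ((4 - 6) + 5)² = (-2 + 5)² = 3² = 9)
C = 9/91 ≈ 0.098901
C*(R(D(6, 5)) + 97) = 9*(27 + 97)/91 = (9/91)*124 = 1116/91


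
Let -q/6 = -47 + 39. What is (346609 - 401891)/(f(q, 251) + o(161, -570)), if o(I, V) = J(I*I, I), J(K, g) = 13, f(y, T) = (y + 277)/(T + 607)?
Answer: -3648612/883 ≈ -4132.1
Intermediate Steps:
q = 48 (q = -6*(-47 + 39) = -6*(-8) = 48)
f(y, T) = (277 + y)/(607 + T)
o(I, V) = 13
(346609 - 401891)/(f(q, 251) + o(161, -570)) = (346609 - 401891)/((277 + 48)/(607 + 251) + 13) = -55282/(325/858 + 13) = -55282/((1/858)*325 + 13) = -55282/(25/66 + 13) = -55282/883/66 = -55282*66/883 = -3648612/883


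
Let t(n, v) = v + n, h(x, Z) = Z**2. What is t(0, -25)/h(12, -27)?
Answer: -25/729 ≈ -0.034294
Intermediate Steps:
t(n, v) = n + v
t(0, -25)/h(12, -27) = (0 - 25)/((-27)**2) = -25/729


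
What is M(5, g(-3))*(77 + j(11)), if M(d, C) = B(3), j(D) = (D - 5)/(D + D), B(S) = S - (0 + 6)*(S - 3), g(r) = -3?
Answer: 2550/11 ≈ 231.82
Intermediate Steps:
B(S) = 18 - 5*S (B(S) = S - 6*(-3 + S) = S - (-18 + 6*S) = S + (18 - 6*S) = 18 - 5*S)
j(D) = (-5 + D)/(2*D) (j(D) = (-5 + D)/((2*D)) = (-5 + D)*(1/(2*D)) = (-5 + D)/(2*D))
M(d, C) = 3 (M(d, C) = 18 - 5*3 = 18 - 15 = 3)
M(5, g(-3))*(77 + j(11)) = 3*(77 + (½)*(-5 + 11)/11) = 3*(77 + (½)*(1/11)*6) = 3*(77 + 3/11) = 3*(850/11) = 2550/11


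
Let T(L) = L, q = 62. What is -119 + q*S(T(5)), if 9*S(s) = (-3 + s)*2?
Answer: -823/9 ≈ -91.444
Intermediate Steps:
S(s) = -⅔ + 2*s/9 (S(s) = ((-3 + s)*2)/9 = (-6 + 2*s)/9 = -⅔ + 2*s/9)
-119 + q*S(T(5)) = -119 + 62*(-⅔ + (2/9)*5) = -119 + 62*(-⅔ + 10/9) = -119 + 62*(4/9) = -119 + 248/9 = -823/9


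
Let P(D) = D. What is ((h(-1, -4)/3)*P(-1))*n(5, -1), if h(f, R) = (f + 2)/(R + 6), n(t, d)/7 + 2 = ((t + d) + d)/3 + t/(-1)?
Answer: 7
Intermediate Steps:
n(t, d) = -14 - 14*t/3 + 14*d/3 (n(t, d) = -14 + 7*(((t + d) + d)/3 + t/(-1)) = -14 + 7*(((d + t) + d)*(1/3) + t*(-1)) = -14 + 7*((t + 2*d)*(1/3) - t) = -14 + 7*((t/3 + 2*d/3) - t) = -14 + 7*(-2*t/3 + 2*d/3) = -14 + (-14*t/3 + 14*d/3) = -14 - 14*t/3 + 14*d/3)
h(f, R) = (2 + f)/(6 + R)
((h(-1, -4)/3)*P(-1))*n(5, -1) = ((((2 - 1)/(6 - 4))/3)*(-1))*(-14 - 14/3*5 + (14/3)*(-1)) = (((1/2)*(1/3))*(-1))*(-14 - 70/3 - 14/3) = ((((1/2)*1)*(1/3))*(-1))*(-42) = (((1/2)*(1/3))*(-1))*(-42) = ((1/6)*(-1))*(-42) = -1/6*(-42) = 7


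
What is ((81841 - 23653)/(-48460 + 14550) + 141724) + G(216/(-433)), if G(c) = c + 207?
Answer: 1041972305483/7341515 ≈ 1.4193e+5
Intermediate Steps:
G(c) = 207 + c
((81841 - 23653)/(-48460 + 14550) + 141724) + G(216/(-433)) = ((81841 - 23653)/(-48460 + 14550) + 141724) + (207 + 216/(-433)) = (58188/(-33910) + 141724) + (207 + 216*(-1/433)) = (58188*(-1/33910) + 141724) + (207 - 216/433) = (-29094/16955 + 141724) + 89415/433 = 2402901326/16955 + 89415/433 = 1041972305483/7341515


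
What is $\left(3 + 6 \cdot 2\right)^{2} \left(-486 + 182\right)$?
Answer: $-68400$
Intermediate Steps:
$\left(3 + 6 \cdot 2\right)^{2} \left(-486 + 182\right) = \left(3 + 12\right)^{2} \left(-304\right) = 15^{2} \left(-304\right) = 225 \left(-304\right) = -68400$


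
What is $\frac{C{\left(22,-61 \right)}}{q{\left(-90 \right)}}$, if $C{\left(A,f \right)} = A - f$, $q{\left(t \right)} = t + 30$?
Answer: $- \frac{83}{60} \approx -1.3833$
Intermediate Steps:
$q{\left(t \right)} = 30 + t$
$\frac{C{\left(22,-61 \right)}}{q{\left(-90 \right)}} = \frac{22 - -61}{30 - 90} = \frac{22 + 61}{-60} = 83 \left(- \frac{1}{60}\right) = - \frac{83}{60}$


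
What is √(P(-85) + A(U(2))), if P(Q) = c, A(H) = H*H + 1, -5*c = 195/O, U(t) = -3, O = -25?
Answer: 17/5 ≈ 3.4000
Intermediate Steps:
c = 39/25 (c = -39/(-25) = -39*(-1)/25 = -⅕*(-39/5) = 39/25 ≈ 1.5600)
A(H) = 1 + H² (A(H) = H² + 1 = 1 + H²)
P(Q) = 39/25
√(P(-85) + A(U(2))) = √(39/25 + (1 + (-3)²)) = √(39/25 + (1 + 9)) = √(39/25 + 10) = √(289/25) = 17/5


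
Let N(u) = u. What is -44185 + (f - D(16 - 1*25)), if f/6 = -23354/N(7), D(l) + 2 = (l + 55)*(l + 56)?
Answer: -464539/7 ≈ -66363.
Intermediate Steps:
D(l) = -2 + (55 + l)*(56 + l) (D(l) = -2 + (l + 55)*(l + 56) = -2 + (55 + l)*(56 + l))
f = -140124/7 (f = 6*(-23354/7) = -140124/7 ≈ -20018.)
-44185 + (f - D(16 - 1*25)) = -44185 + (-140124/7 - (3078 + (16 - 1*25)² + 111*(16 - 1*25))) = -44185 + (-140124/7 - (3078 + (16 - 25)² + 111*(16 - 25))) = -44185 + (-140124/7 - (3078 + (-9)² + 111*(-9))) = -44185 + (-140124/7 - (3078 + 81 - 999)) = -44185 + (-140124/7 - 1*2160) = -44185 + (-140124/7 - 2160) = -44185 - 155244/7 = -464539/7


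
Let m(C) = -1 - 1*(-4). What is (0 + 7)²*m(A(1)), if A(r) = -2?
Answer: 147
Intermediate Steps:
m(C) = 3 (m(C) = -1 + 4 = 3)
(0 + 7)²*m(A(1)) = (0 + 7)²*3 = 7²*3 = 49*3 = 147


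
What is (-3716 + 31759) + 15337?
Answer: 43380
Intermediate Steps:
(-3716 + 31759) + 15337 = 28043 + 15337 = 43380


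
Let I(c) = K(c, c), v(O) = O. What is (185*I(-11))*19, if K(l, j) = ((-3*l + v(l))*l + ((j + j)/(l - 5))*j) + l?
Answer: -7539675/8 ≈ -9.4246e+5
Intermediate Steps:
K(l, j) = l - 2*l**2 + 2*j**2/(-5 + l) (K(l, j) = ((-3*l + l)*l + ((j + j)/(l - 5))*j) + l = ((-2*l)*l + ((2*j)/(-5 + l))*j) + l = (-2*l**2 + (2*j/(-5 + l))*j) + l = (-2*l**2 + 2*j**2/(-5 + l)) + l = l - 2*l**2 + 2*j**2/(-5 + l))
I(c) = (-5*c - 2*c**3 + 13*c**2)/(-5 + c) (I(c) = (-5*c - 2*c**3 + 2*c**2 + 11*c**2)/(-5 + c) = (-5*c - 2*c**3 + 13*c**2)/(-5 + c))
(185*I(-11))*19 = (185*(-11*(-5 - 2*(-11)**2 + 13*(-11))/(-5 - 11)))*19 = (185*(-11*(-5 - 2*121 - 143)/(-16)))*19 = (185*(-11*(-1/16)*(-5 - 242 - 143)))*19 = (185*(-11*(-1/16)*(-390)))*19 = (185*(-2145/8))*19 = -396825/8*19 = -7539675/8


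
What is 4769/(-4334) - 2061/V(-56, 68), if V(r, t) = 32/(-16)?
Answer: 2230709/2167 ≈ 1029.4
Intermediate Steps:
V(r, t) = -2 (V(r, t) = 32*(-1/16) = -2)
4769/(-4334) - 2061/V(-56, 68) = 4769/(-4334) - 2061/(-2) = 4769*(-1/4334) - 2061*(-½) = -4769/4334 + 2061/2 = 2230709/2167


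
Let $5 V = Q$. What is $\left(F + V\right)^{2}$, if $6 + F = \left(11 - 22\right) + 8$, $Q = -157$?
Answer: $\frac{40804}{25} \approx 1632.2$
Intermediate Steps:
$F = -9$ ($F = -6 + \left(\left(11 - 22\right) + 8\right) = -6 + \left(-11 + 8\right) = -6 - 3 = -9$)
$V = - \frac{157}{5}$ ($V = \frac{1}{5} \left(-157\right) = - \frac{157}{5} \approx -31.4$)
$\left(F + V\right)^{2} = \left(-9 - \frac{157}{5}\right)^{2} = \left(- \frac{202}{5}\right)^{2} = \frac{40804}{25}$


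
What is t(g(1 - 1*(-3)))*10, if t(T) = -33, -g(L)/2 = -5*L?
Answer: -330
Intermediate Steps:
g(L) = 10*L (g(L) = -(-10)*L = 10*L)
t(g(1 - 1*(-3)))*10 = -33*10 = -330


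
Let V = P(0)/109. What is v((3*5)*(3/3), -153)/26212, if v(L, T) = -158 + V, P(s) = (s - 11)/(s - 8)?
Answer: -137765/22856864 ≈ -0.0060273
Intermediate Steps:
P(s) = (-11 + s)/(-8 + s)
V = 11/872 (V = ((-11 + 0)/(-8 + 0))/109 = (-11/(-8))*(1/109) = -1/8*(-11)*(1/109) = (11/8)*(1/109) = 11/872 ≈ 0.012615)
v(L, T) = -137765/872 (v(L, T) = -158 + 11/872 = -137765/872)
v((3*5)*(3/3), -153)/26212 = -137765/872/26212 = -137765/872*1/26212 = -137765/22856864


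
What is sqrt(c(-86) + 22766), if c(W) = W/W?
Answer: sqrt(22767) ≈ 150.89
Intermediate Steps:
c(W) = 1
sqrt(c(-86) + 22766) = sqrt(1 + 22766) = sqrt(22767)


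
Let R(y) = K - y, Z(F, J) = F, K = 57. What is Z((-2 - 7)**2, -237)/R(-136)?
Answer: 81/193 ≈ 0.41969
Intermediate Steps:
R(y) = 57 - y
Z((-2 - 7)**2, -237)/R(-136) = (-2 - 7)**2/(57 - 1*(-136)) = (-9)**2/(57 + 136) = 81/193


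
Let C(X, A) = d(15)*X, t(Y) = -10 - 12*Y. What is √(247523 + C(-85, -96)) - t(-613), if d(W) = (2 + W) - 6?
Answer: -7346 + 2*√61647 ≈ -6849.4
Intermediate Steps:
d(W) = -4 + W
C(X, A) = 11*X (C(X, A) = (-4 + 15)*X = 11*X)
√(247523 + C(-85, -96)) - t(-613) = √(247523 + 11*(-85)) - (-10 - 12*(-613)) = √(247523 - 935) - (-10 + 7356) = √246588 - 1*7346 = 2*√61647 - 7346 = -7346 + 2*√61647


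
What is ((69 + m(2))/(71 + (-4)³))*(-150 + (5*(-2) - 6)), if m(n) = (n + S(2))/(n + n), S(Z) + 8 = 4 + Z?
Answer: -11454/7 ≈ -1636.3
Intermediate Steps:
S(Z) = -4 + Z (S(Z) = -8 + (4 + Z) = -4 + Z)
m(n) = (-2 + n)/(2*n) (m(n) = (n + (-4 + 2))/(n + n) = (n - 2)/((2*n)) = (-2 + n)*(1/(2*n)) = (-2 + n)/(2*n))
((69 + m(2))/(71 + (-4)³))*(-150 + (5*(-2) - 6)) = ((69 + (½)*(-2 + 2)/2)/(71 + (-4)³))*(-150 + (5*(-2) - 6)) = ((69 + (½)*(½)*0)/(71 - 64))*(-150 + (-10 - 6)) = ((69 + 0)/7)*(-150 - 16) = (69*(⅐))*(-166) = (69/7)*(-166) = -11454/7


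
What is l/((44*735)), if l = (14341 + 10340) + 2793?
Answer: 4579/5390 ≈ 0.84954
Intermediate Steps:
l = 27474 (l = 24681 + 2793 = 27474)
l/((44*735)) = 27474/((44*735)) = 27474/32340 = 27474*(1/32340) = 4579/5390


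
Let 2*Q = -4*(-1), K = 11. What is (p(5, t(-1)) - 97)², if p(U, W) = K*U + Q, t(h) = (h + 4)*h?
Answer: 1600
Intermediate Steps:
Q = 2 (Q = (-4*(-1))/2 = (½)*4 = 2)
t(h) = h*(4 + h) (t(h) = (4 + h)*h = h*(4 + h))
p(U, W) = 2 + 11*U (p(U, W) = 11*U + 2 = 2 + 11*U)
(p(5, t(-1)) - 97)² = ((2 + 11*5) - 97)² = ((2 + 55) - 97)² = (57 - 97)² = (-40)² = 1600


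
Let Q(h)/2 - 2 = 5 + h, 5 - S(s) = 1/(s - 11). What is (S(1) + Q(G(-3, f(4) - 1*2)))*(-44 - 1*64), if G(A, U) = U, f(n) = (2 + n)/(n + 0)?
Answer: -9774/5 ≈ -1954.8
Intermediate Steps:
S(s) = 5 - 1/(-11 + s) (S(s) = 5 - 1/(s - 11) = 5 - 1/(-11 + s))
f(n) = (2 + n)/n
Q(h) = 14 + 2*h (Q(h) = 4 + 2*(5 + h) = 4 + (10 + 2*h) = 14 + 2*h)
(S(1) + Q(G(-3, f(4) - 1*2)))*(-44 - 1*64) = ((-56 + 5*1)/(-11 + 1) + (14 + 2*((2 + 4)/4 - 1*2)))*(-44 - 1*64) = ((-56 + 5)/(-10) + (14 + 2*((1/4)*6 - 2)))*(-44 - 64) = (-1/10*(-51) + (14 + 2*(3/2 - 2)))*(-108) = (51/10 + (14 + 2*(-1/2)))*(-108) = (51/10 + (14 - 1))*(-108) = (51/10 + 13)*(-108) = (181/10)*(-108) = -9774/5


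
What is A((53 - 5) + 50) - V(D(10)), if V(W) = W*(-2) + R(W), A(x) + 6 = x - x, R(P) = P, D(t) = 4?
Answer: -2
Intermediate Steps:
A(x) = -6 (A(x) = -6 + (x - x) = -6 + 0 = -6)
V(W) = -W (V(W) = W*(-2) + W = -2*W + W = -W)
A((53 - 5) + 50) - V(D(10)) = -6 - (-1)*4 = -6 - 1*(-4) = -6 + 4 = -2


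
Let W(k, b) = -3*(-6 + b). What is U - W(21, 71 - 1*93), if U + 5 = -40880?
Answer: -40969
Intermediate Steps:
U = -40885 (U = -5 - 40880 = -40885)
W(k, b) = 18 - 3*b
U - W(21, 71 - 1*93) = -40885 - (18 - 3*(71 - 1*93)) = -40885 - (18 - 3*(71 - 93)) = -40885 - (18 - 3*(-22)) = -40885 - (18 + 66) = -40885 - 1*84 = -40885 - 84 = -40969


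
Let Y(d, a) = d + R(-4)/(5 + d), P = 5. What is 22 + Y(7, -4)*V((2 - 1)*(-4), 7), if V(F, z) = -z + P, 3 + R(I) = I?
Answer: 55/6 ≈ 9.1667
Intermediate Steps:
R(I) = -3 + I
V(F, z) = 5 - z (V(F, z) = -z + 5 = 5 - z)
Y(d, a) = d - 7/(5 + d) (Y(d, a) = d + (-3 - 4)/(5 + d) = d - 7/(5 + d))
22 + Y(7, -4)*V((2 - 1)*(-4), 7) = 22 + ((-7 + 7² + 5*7)/(5 + 7))*(5 - 1*7) = 22 + ((-7 + 49 + 35)/12)*(5 - 7) = 22 + ((1/12)*77)*(-2) = 22 + (77/12)*(-2) = 22 - 77/6 = 55/6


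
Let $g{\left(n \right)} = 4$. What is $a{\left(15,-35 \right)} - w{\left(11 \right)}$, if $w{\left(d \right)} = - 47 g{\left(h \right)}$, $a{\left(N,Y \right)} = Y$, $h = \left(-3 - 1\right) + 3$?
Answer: $153$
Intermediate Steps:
$h = -1$ ($h = -4 + 3 = -1$)
$w{\left(d \right)} = -188$ ($w{\left(d \right)} = \left(-47\right) 4 = -188$)
$a{\left(15,-35 \right)} - w{\left(11 \right)} = -35 - -188 = -35 + 188 = 153$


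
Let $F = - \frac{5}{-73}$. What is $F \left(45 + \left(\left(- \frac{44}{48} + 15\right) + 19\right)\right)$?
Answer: $\frac{4685}{876} \approx 5.3482$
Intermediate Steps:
$F = \frac{5}{73}$ ($F = \left(-5\right) \left(- \frac{1}{73}\right) = \frac{5}{73} \approx 0.068493$)
$F \left(45 + \left(\left(- \frac{44}{48} + 15\right) + 19\right)\right) = \frac{5 \left(45 + \left(\left(- \frac{44}{48} + 15\right) + 19\right)\right)}{73} = \frac{5 \left(45 + \left(\left(\left(-44\right) \frac{1}{48} + 15\right) + 19\right)\right)}{73} = \frac{5 \left(45 + \left(\left(- \frac{11}{12} + 15\right) + 19\right)\right)}{73} = \frac{5 \left(45 + \left(\frac{169}{12} + 19\right)\right)}{73} = \frac{5 \left(45 + \frac{397}{12}\right)}{73} = \frac{5}{73} \cdot \frac{937}{12} = \frac{4685}{876}$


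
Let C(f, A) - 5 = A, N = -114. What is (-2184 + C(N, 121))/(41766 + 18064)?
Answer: -1029/29915 ≈ -0.034397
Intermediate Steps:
C(f, A) = 5 + A
(-2184 + C(N, 121))/(41766 + 18064) = (-2184 + (5 + 121))/(41766 + 18064) = (-2184 + 126)/59830 = -2058*1/59830 = -1029/29915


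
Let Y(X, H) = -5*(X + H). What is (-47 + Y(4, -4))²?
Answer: 2209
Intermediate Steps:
Y(X, H) = -5*H - 5*X (Y(X, H) = -5*(H + X) = -5*H - 5*X)
(-47 + Y(4, -4))² = (-47 + (-5*(-4) - 5*4))² = (-47 + (20 - 20))² = (-47 + 0)² = (-47)² = 2209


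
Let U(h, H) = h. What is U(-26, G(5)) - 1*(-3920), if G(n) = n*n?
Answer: 3894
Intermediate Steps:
G(n) = n²
U(-26, G(5)) - 1*(-3920) = -26 - 1*(-3920) = -26 + 3920 = 3894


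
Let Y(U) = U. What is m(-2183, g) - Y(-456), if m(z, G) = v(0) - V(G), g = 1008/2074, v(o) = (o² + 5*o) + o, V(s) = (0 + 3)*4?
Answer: 444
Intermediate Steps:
V(s) = 12 (V(s) = 3*4 = 12)
v(o) = o² + 6*o
g = 504/1037 (g = 1008*(1/2074) = 504/1037 ≈ 0.48602)
m(z, G) = -12 (m(z, G) = 0*(6 + 0) - 1*12 = 0*6 - 12 = 0 - 12 = -12)
m(-2183, g) - Y(-456) = -12 - 1*(-456) = -12 + 456 = 444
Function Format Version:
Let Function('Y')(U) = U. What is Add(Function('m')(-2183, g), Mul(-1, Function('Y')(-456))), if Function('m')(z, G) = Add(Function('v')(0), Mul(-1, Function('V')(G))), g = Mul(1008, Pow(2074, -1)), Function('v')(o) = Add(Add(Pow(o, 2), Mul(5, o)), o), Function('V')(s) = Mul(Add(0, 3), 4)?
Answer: 444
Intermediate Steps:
Function('V')(s) = 12 (Function('V')(s) = Mul(3, 4) = 12)
Function('v')(o) = Add(Pow(o, 2), Mul(6, o))
g = Rational(504, 1037) (g = Mul(1008, Rational(1, 2074)) = Rational(504, 1037) ≈ 0.48602)
Function('m')(z, G) = -12 (Function('m')(z, G) = Add(Mul(0, Add(6, 0)), Mul(-1, 12)) = Add(Mul(0, 6), -12) = Add(0, -12) = -12)
Add(Function('m')(-2183, g), Mul(-1, Function('Y')(-456))) = Add(-12, Mul(-1, -456)) = Add(-12, 456) = 444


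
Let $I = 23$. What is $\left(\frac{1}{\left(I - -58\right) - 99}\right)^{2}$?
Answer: $\frac{1}{324} \approx 0.0030864$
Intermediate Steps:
$\left(\frac{1}{\left(I - -58\right) - 99}\right)^{2} = \left(\frac{1}{\left(23 - -58\right) - 99}\right)^{2} = \left(\frac{1}{\left(23 + 58\right) - 99}\right)^{2} = \left(\frac{1}{81 - 99}\right)^{2} = \left(\frac{1}{-18}\right)^{2} = \left(- \frac{1}{18}\right)^{2} = \frac{1}{324}$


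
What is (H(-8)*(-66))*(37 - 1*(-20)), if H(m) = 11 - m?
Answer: -71478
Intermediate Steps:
(H(-8)*(-66))*(37 - 1*(-20)) = ((11 - 1*(-8))*(-66))*(37 - 1*(-20)) = ((11 + 8)*(-66))*(37 + 20) = (19*(-66))*57 = -1254*57 = -71478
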